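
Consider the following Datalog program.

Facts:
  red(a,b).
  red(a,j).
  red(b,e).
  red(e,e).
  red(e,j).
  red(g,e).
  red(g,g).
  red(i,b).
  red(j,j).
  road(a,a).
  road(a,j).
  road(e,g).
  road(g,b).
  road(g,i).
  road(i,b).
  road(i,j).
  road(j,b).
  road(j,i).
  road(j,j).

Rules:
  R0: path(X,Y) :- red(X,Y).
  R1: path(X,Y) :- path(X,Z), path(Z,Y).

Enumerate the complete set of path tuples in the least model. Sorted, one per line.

path(a,b)
path(a,e)
path(a,j)
path(b,e)
path(b,j)
path(e,e)
path(e,j)
path(g,e)
path(g,g)
path(g,j)
path(i,b)
path(i,e)
path(i,j)
path(j,j)

round 1: derive path(a,b) via R0 from red(a,b)
round 1: derive path(a,j) via R0 from red(a,j)
round 1: derive path(b,e) via R0 from red(b,e)
round 1: derive path(e,e) via R0 from red(e,e)
round 1: derive path(e,j) via R0 from red(e,j)
round 1: derive path(g,e) via R0 from red(g,e)
round 1: derive path(g,g) via R0 from red(g,g)
round 1: derive path(i,b) via R0 from red(i,b)
round 1: derive path(j,j) via R0 from red(j,j)
round 2: derive path(a,e) via R1 from path(a,b), path(b,e)
round 2: derive path(b,j) via R1 from path(b,e), path(e,j)
round 2: derive path(g,j) via R1 from path(g,e), path(e,j)
round 2: derive path(i,e) via R1 from path(i,b), path(b,e)
round 3: derive path(i,j) via R1 from path(i,b), path(b,j)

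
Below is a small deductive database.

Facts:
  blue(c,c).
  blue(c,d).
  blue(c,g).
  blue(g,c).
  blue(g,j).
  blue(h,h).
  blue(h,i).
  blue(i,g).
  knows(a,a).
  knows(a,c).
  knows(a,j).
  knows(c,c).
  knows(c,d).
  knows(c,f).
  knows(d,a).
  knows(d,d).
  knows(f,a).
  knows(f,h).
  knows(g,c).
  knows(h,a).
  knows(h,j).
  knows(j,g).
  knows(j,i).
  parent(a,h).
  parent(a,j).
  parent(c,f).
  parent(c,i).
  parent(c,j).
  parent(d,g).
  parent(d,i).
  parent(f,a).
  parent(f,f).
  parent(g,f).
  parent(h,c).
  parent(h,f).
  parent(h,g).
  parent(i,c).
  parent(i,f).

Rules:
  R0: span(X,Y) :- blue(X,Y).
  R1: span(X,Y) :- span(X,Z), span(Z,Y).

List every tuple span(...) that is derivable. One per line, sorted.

round 1: derive span(c,c) via R0 from blue(c,c)
round 1: derive span(c,d) via R0 from blue(c,d)
round 1: derive span(c,g) via R0 from blue(c,g)
round 1: derive span(g,c) via R0 from blue(g,c)
round 1: derive span(g,j) via R0 from blue(g,j)
round 1: derive span(h,h) via R0 from blue(h,h)
round 1: derive span(h,i) via R0 from blue(h,i)
round 1: derive span(i,g) via R0 from blue(i,g)
round 2: derive span(c,j) via R1 from span(c,g), span(g,j)
round 2: derive span(g,d) via R1 from span(g,c), span(c,d)
round 2: derive span(g,g) via R1 from span(g,c), span(c,g)
round 2: derive span(h,g) via R1 from span(h,i), span(i,g)
round 2: derive span(i,c) via R1 from span(i,g), span(g,c)
round 2: derive span(i,j) via R1 from span(i,g), span(g,j)
round 3: derive span(h,c) via R1 from span(h,g), span(g,c)
round 3: derive span(h,d) via R1 from span(h,g), span(g,d)
round 3: derive span(h,j) via R1 from span(h,g), span(g,j)
round 3: derive span(i,d) via R1 from span(i,c), span(c,d)

span(c,c)
span(c,d)
span(c,g)
span(c,j)
span(g,c)
span(g,d)
span(g,g)
span(g,j)
span(h,c)
span(h,d)
span(h,g)
span(h,h)
span(h,i)
span(h,j)
span(i,c)
span(i,d)
span(i,g)
span(i,j)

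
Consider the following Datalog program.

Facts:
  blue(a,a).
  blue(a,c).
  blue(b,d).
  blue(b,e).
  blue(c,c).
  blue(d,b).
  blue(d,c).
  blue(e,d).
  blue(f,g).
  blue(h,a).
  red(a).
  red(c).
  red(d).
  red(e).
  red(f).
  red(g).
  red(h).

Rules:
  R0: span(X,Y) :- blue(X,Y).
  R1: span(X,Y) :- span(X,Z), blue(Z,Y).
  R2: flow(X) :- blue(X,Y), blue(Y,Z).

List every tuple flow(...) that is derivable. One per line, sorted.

round 1: derive flow(a) via R2 from blue(a,a), blue(a,a)
round 1: derive flow(b) via R2 from blue(b,d), blue(d,b)
round 1: derive flow(c) via R2 from blue(c,c), blue(c,c)
round 1: derive flow(d) via R2 from blue(d,b), blue(b,d)
round 1: derive flow(e) via R2 from blue(e,d), blue(d,b)
round 1: derive flow(h) via R2 from blue(h,a), blue(a,a)

flow(a)
flow(b)
flow(c)
flow(d)
flow(e)
flow(h)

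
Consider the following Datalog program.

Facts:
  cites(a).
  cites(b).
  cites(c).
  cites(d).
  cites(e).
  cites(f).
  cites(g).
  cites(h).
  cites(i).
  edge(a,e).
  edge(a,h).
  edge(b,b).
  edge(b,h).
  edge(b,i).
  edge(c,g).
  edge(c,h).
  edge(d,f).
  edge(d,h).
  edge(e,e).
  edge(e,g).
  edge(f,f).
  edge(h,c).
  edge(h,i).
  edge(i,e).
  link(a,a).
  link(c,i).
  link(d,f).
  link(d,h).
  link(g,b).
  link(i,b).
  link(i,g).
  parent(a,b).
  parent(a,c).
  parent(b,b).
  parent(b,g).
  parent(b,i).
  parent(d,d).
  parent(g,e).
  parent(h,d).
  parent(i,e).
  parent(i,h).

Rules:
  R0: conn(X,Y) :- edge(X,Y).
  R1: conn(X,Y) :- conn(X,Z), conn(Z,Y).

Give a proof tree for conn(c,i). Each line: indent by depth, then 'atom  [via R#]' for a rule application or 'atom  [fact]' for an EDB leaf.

round 1: derive conn(a,e) via R0 from edge(a,e)
round 1: derive conn(a,h) via R0 from edge(a,h)
round 1: derive conn(b,b) via R0 from edge(b,b)
round 1: derive conn(b,h) via R0 from edge(b,h)
round 1: derive conn(b,i) via R0 from edge(b,i)
round 1: derive conn(c,g) via R0 from edge(c,g)
round 1: derive conn(c,h) via R0 from edge(c,h)
round 1: derive conn(d,f) via R0 from edge(d,f)
round 1: derive conn(d,h) via R0 from edge(d,h)
round 1: derive conn(e,e) via R0 from edge(e,e)
round 1: derive conn(e,g) via R0 from edge(e,g)
round 1: derive conn(f,f) via R0 from edge(f,f)
round 1: derive conn(h,c) via R0 from edge(h,c)
round 1: derive conn(h,i) via R0 from edge(h,i)
round 1: derive conn(i,e) via R0 from edge(i,e)
round 2: derive conn(a,c) via R1 from conn(a,h), conn(h,c)
round 2: derive conn(a,g) via R1 from conn(a,e), conn(e,g)
round 2: derive conn(a,i) via R1 from conn(a,h), conn(h,i)
round 2: derive conn(b,c) via R1 from conn(b,h), conn(h,c)
round 2: derive conn(b,e) via R1 from conn(b,i), conn(i,e)
round 2: derive conn(c,c) via R1 from conn(c,h), conn(h,c)
round 2: derive conn(c,i) via R1 from conn(c,h), conn(h,i)
round 2: derive conn(d,c) via R1 from conn(d,h), conn(h,c)
round 2: derive conn(d,i) via R1 from conn(d,h), conn(h,i)
round 2: derive conn(h,e) via R1 from conn(h,i), conn(i,e)
round 2: derive conn(h,g) via R1 from conn(h,c), conn(c,g)
round 2: derive conn(h,h) via R1 from conn(h,c), conn(c,h)
round 2: derive conn(i,g) via R1 from conn(i,e), conn(e,g)
round 3: derive conn(b,g) via R1 from conn(b,c), conn(c,g)
round 3: derive conn(c,e) via R1 from conn(c,h), conn(h,e)
round 3: derive conn(d,e) via R1 from conn(d,h), conn(h,e)
round 3: derive conn(d,g) via R1 from conn(d,c), conn(c,g)

conn(c,i)  [via R1]
  conn(c,h)  [via R0]
    edge(c,h)  [fact]
  conn(h,i)  [via R0]
    edge(h,i)  [fact]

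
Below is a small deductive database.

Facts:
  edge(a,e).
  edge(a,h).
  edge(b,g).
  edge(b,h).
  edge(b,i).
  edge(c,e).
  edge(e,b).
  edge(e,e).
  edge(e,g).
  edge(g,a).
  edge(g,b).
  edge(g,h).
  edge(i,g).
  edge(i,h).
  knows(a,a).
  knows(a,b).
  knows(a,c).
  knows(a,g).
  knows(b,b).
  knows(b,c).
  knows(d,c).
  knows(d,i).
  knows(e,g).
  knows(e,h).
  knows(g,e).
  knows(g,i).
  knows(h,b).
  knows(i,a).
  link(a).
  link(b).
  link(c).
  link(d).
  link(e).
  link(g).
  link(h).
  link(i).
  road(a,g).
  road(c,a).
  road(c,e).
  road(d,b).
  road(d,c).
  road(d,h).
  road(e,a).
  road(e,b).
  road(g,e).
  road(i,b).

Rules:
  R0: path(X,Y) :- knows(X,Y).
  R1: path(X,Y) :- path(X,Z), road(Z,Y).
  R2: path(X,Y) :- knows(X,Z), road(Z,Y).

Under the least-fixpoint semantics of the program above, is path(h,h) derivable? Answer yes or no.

round 1: derive path(a,a) via R0 from knows(a,a)
round 1: derive path(a,b) via R0 from knows(a,b)
round 1: derive path(a,c) via R0 from knows(a,c)
round 1: derive path(a,g) via R0 from knows(a,g)
round 1: derive path(b,b) via R0 from knows(b,b)
round 1: derive path(b,c) via R0 from knows(b,c)
round 1: derive path(d,c) via R0 from knows(d,c)
round 1: derive path(d,i) via R0 from knows(d,i)
round 1: derive path(e,g) via R0 from knows(e,g)
round 1: derive path(e,h) via R0 from knows(e,h)
round 1: derive path(g,e) via R0 from knows(g,e)
round 1: derive path(g,i) via R0 from knows(g,i)
round 1: derive path(h,b) via R0 from knows(h,b)
round 1: derive path(i,a) via R0 from knows(i,a)
round 1: derive path(a,e) via R2 from knows(a,c), road(c,e)
round 1: derive path(b,a) via R2 from knows(b,c), road(c,a)
round 1: derive path(b,e) via R2 from knows(b,c), road(c,e)
round 1: derive path(d,a) via R2 from knows(d,c), road(c,a)
round 1: derive path(d,b) via R2 from knows(d,i), road(i,b)
round 1: derive path(d,e) via R2 from knows(d,c), road(c,e)
round 1: derive path(e,e) via R2 from knows(e,g), road(g,e)
round 1: derive path(g,a) via R2 from knows(g,e), road(e,a)
round 1: derive path(g,b) via R2 from knows(g,e), road(e,b)
round 1: derive path(i,g) via R2 from knows(i,a), road(a,g)
round 2: derive path(b,g) via R1 from path(b,a), road(a,g)
round 2: derive path(d,g) via R1 from path(d,a), road(a,g)
round 2: derive path(e,a) via R1 from path(e,e), road(e,a)
round 2: derive path(e,b) via R1 from path(e,e), road(e,b)
round 2: derive path(g,g) via R1 from path(g,a), road(a,g)
round 2: derive path(i,e) via R1 from path(i,g), road(g,e)
round 3: derive path(i,b) via R1 from path(i,e), road(e,b)

no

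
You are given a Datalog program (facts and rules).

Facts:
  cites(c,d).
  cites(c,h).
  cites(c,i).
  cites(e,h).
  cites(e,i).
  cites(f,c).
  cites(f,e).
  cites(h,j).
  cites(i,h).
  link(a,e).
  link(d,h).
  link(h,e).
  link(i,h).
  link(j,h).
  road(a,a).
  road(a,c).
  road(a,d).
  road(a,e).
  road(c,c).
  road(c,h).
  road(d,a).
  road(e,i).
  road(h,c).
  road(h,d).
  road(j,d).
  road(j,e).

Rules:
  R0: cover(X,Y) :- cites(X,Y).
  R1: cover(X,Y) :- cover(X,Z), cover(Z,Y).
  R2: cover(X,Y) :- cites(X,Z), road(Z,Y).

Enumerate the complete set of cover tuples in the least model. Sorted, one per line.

round 1: derive cover(c,d) via R0 from cites(c,d)
round 1: derive cover(c,h) via R0 from cites(c,h)
round 1: derive cover(c,i) via R0 from cites(c,i)
round 1: derive cover(e,h) via R0 from cites(e,h)
round 1: derive cover(e,i) via R0 from cites(e,i)
round 1: derive cover(f,c) via R0 from cites(f,c)
round 1: derive cover(f,e) via R0 from cites(f,e)
round 1: derive cover(h,j) via R0 from cites(h,j)
round 1: derive cover(i,h) via R0 from cites(i,h)
round 1: derive cover(c,a) via R2 from cites(c,d), road(d,a)
round 1: derive cover(c,c) via R2 from cites(c,h), road(h,c)
round 1: derive cover(e,c) via R2 from cites(e,h), road(h,c)
round 1: derive cover(e,d) via R2 from cites(e,h), road(h,d)
round 1: derive cover(f,h) via R2 from cites(f,c), road(c,h)
round 1: derive cover(f,i) via R2 from cites(f,e), road(e,i)
round 1: derive cover(h,d) via R2 from cites(h,j), road(j,d)
round 1: derive cover(h,e) via R2 from cites(h,j), road(j,e)
round 1: derive cover(i,c) via R2 from cites(i,h), road(h,c)
round 1: derive cover(i,d) via R2 from cites(i,h), road(h,d)
round 2: derive cover(c,e) via R1 from cover(c,h), cover(h,e)
round 2: derive cover(c,j) via R1 from cover(c,h), cover(h,j)
round 2: derive cover(e,a) via R1 from cover(e,c), cover(c,a)
round 2: derive cover(e,e) via R1 from cover(e,h), cover(h,e)
round 2: derive cover(e,j) via R1 from cover(e,h), cover(h,j)
round 2: derive cover(f,a) via R1 from cover(f,c), cover(c,a)
round 2: derive cover(f,d) via R1 from cover(f,c), cover(c,d)
round 2: derive cover(f,j) via R1 from cover(f,h), cover(h,j)
round 2: derive cover(h,c) via R1 from cover(h,e), cover(e,c)
round 2: derive cover(h,h) via R1 from cover(h,e), cover(e,h)
round 2: derive cover(h,i) via R1 from cover(h,e), cover(e,i)
round 2: derive cover(i,a) via R1 from cover(i,c), cover(c,a)
round 2: derive cover(i,e) via R1 from cover(i,h), cover(h,e)
round 2: derive cover(i,i) via R1 from cover(i,c), cover(c,i)
round 2: derive cover(i,j) via R1 from cover(i,h), cover(h,j)
round 3: derive cover(h,a) via R1 from cover(h,c), cover(c,a)

cover(c,a)
cover(c,c)
cover(c,d)
cover(c,e)
cover(c,h)
cover(c,i)
cover(c,j)
cover(e,a)
cover(e,c)
cover(e,d)
cover(e,e)
cover(e,h)
cover(e,i)
cover(e,j)
cover(f,a)
cover(f,c)
cover(f,d)
cover(f,e)
cover(f,h)
cover(f,i)
cover(f,j)
cover(h,a)
cover(h,c)
cover(h,d)
cover(h,e)
cover(h,h)
cover(h,i)
cover(h,j)
cover(i,a)
cover(i,c)
cover(i,d)
cover(i,e)
cover(i,h)
cover(i,i)
cover(i,j)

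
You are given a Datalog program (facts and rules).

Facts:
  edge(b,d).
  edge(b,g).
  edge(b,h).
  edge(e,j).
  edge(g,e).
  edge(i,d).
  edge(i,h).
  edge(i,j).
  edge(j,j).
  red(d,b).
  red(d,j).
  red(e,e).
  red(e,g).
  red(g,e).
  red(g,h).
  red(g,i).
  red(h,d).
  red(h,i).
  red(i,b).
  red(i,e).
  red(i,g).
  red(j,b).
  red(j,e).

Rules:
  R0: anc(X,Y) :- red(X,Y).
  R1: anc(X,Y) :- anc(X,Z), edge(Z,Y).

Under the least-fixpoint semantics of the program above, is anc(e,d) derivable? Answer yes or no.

no

round 1: derive anc(d,b) via R0 from red(d,b)
round 1: derive anc(d,j) via R0 from red(d,j)
round 1: derive anc(e,e) via R0 from red(e,e)
round 1: derive anc(e,g) via R0 from red(e,g)
round 1: derive anc(g,e) via R0 from red(g,e)
round 1: derive anc(g,h) via R0 from red(g,h)
round 1: derive anc(g,i) via R0 from red(g,i)
round 1: derive anc(h,d) via R0 from red(h,d)
round 1: derive anc(h,i) via R0 from red(h,i)
round 1: derive anc(i,b) via R0 from red(i,b)
round 1: derive anc(i,e) via R0 from red(i,e)
round 1: derive anc(i,g) via R0 from red(i,g)
round 1: derive anc(j,b) via R0 from red(j,b)
round 1: derive anc(j,e) via R0 from red(j,e)
round 2: derive anc(d,d) via R1 from anc(d,b), edge(b,d)
round 2: derive anc(d,g) via R1 from anc(d,b), edge(b,g)
round 2: derive anc(d,h) via R1 from anc(d,b), edge(b,h)
round 2: derive anc(e,j) via R1 from anc(e,e), edge(e,j)
round 2: derive anc(g,d) via R1 from anc(g,i), edge(i,d)
round 2: derive anc(g,j) via R1 from anc(g,e), edge(e,j)
round 2: derive anc(h,h) via R1 from anc(h,i), edge(i,h)
round 2: derive anc(h,j) via R1 from anc(h,i), edge(i,j)
round 2: derive anc(i,d) via R1 from anc(i,b), edge(b,d)
round 2: derive anc(i,h) via R1 from anc(i,b), edge(b,h)
round 2: derive anc(i,j) via R1 from anc(i,e), edge(e,j)
round 2: derive anc(j,d) via R1 from anc(j,b), edge(b,d)
round 2: derive anc(j,g) via R1 from anc(j,b), edge(b,g)
round 2: derive anc(j,h) via R1 from anc(j,b), edge(b,h)
round 2: derive anc(j,j) via R1 from anc(j,e), edge(e,j)
round 3: derive anc(d,e) via R1 from anc(d,g), edge(g,e)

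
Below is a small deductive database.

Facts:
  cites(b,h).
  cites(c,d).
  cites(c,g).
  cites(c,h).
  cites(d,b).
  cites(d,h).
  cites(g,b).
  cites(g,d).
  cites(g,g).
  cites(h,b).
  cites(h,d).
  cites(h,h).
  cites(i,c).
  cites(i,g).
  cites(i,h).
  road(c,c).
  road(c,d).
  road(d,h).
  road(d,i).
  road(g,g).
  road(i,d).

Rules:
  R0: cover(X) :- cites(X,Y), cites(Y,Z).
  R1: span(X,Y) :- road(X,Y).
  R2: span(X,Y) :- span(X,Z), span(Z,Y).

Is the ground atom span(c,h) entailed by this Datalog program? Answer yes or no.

round 1: derive span(c,c) via R1 from road(c,c)
round 1: derive span(c,d) via R1 from road(c,d)
round 1: derive span(d,h) via R1 from road(d,h)
round 1: derive span(d,i) via R1 from road(d,i)
round 1: derive span(g,g) via R1 from road(g,g)
round 1: derive span(i,d) via R1 from road(i,d)
round 2: derive span(c,h) via R2 from span(c,d), span(d,h)
round 2: derive span(c,i) via R2 from span(c,d), span(d,i)
round 2: derive span(d,d) via R2 from span(d,i), span(i,d)
round 2: derive span(i,h) via R2 from span(i,d), span(d,h)
round 2: derive span(i,i) via R2 from span(i,d), span(d,i)

yes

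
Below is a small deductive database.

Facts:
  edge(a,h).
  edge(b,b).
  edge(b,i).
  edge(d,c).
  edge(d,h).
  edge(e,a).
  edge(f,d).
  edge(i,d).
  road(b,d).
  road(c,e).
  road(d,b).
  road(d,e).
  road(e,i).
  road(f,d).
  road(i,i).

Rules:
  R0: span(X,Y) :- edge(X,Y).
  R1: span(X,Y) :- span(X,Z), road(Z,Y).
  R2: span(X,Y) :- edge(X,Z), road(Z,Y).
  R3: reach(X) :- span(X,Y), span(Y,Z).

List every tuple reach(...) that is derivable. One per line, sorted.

round 1: derive span(a,h) via R0 from edge(a,h)
round 1: derive span(b,b) via R0 from edge(b,b)
round 1: derive span(b,i) via R0 from edge(b,i)
round 1: derive span(d,c) via R0 from edge(d,c)
round 1: derive span(d,h) via R0 from edge(d,h)
round 1: derive span(e,a) via R0 from edge(e,a)
round 1: derive span(f,d) via R0 from edge(f,d)
round 1: derive span(i,d) via R0 from edge(i,d)
round 1: derive span(b,d) via R2 from edge(b,b), road(b,d)
round 1: derive span(d,e) via R2 from edge(d,c), road(c,e)
round 1: derive span(f,b) via R2 from edge(f,d), road(d,b)
round 1: derive span(f,e) via R2 from edge(f,d), road(d,e)
round 1: derive span(i,b) via R2 from edge(i,d), road(d,b)
round 1: derive span(i,e) via R2 from edge(i,d), road(d,e)
round 2: derive span(b,e) via R1 from span(b,d), road(d,e)
round 2: derive span(d,i) via R1 from span(d,e), road(e,i)
round 2: derive span(f,i) via R1 from span(f,e), road(e,i)
round 2: derive span(i,i) via R1 from span(i,e), road(e,i)
round 2: derive reach(b) via R3 from span(b,b), span(b,b)
round 2: derive reach(d) via R3 from span(d,e), span(e,a)
round 2: derive reach(e) via R3 from span(e,a), span(a,h)
round 2: derive reach(f) via R3 from span(f,b), span(b,b)
round 2: derive reach(i) via R3 from span(i,b), span(b,b)

reach(b)
reach(d)
reach(e)
reach(f)
reach(i)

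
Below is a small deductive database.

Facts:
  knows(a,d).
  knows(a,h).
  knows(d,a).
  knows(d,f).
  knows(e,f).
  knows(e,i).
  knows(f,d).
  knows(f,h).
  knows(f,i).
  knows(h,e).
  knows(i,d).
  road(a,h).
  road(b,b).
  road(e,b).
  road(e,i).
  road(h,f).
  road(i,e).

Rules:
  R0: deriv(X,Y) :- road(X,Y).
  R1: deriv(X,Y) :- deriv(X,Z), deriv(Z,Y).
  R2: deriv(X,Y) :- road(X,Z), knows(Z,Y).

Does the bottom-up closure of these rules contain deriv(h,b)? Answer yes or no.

round 1: derive deriv(a,h) via R0 from road(a,h)
round 1: derive deriv(b,b) via R0 from road(b,b)
round 1: derive deriv(e,b) via R0 from road(e,b)
round 1: derive deriv(e,i) via R0 from road(e,i)
round 1: derive deriv(h,f) via R0 from road(h,f)
round 1: derive deriv(i,e) via R0 from road(i,e)
round 1: derive deriv(a,e) via R2 from road(a,h), knows(h,e)
round 1: derive deriv(e,d) via R2 from road(e,i), knows(i,d)
round 1: derive deriv(h,d) via R2 from road(h,f), knows(f,d)
round 1: derive deriv(h,h) via R2 from road(h,f), knows(f,h)
round 1: derive deriv(h,i) via R2 from road(h,f), knows(f,i)
round 1: derive deriv(i,f) via R2 from road(i,e), knows(e,f)
round 1: derive deriv(i,i) via R2 from road(i,e), knows(e,i)
round 2: derive deriv(a,b) via R1 from deriv(a,e), deriv(e,b)
round 2: derive deriv(a,d) via R1 from deriv(a,e), deriv(e,d)
round 2: derive deriv(a,f) via R1 from deriv(a,h), deriv(h,f)
round 2: derive deriv(a,i) via R1 from deriv(a,e), deriv(e,i)
round 2: derive deriv(e,e) via R1 from deriv(e,i), deriv(i,e)
round 2: derive deriv(e,f) via R1 from deriv(e,i), deriv(i,f)
round 2: derive deriv(h,e) via R1 from deriv(h,i), deriv(i,e)
round 2: derive deriv(i,b) via R1 from deriv(i,e), deriv(e,b)
round 2: derive deriv(i,d) via R1 from deriv(i,e), deriv(e,d)
round 3: derive deriv(h,b) via R1 from deriv(h,e), deriv(e,b)

yes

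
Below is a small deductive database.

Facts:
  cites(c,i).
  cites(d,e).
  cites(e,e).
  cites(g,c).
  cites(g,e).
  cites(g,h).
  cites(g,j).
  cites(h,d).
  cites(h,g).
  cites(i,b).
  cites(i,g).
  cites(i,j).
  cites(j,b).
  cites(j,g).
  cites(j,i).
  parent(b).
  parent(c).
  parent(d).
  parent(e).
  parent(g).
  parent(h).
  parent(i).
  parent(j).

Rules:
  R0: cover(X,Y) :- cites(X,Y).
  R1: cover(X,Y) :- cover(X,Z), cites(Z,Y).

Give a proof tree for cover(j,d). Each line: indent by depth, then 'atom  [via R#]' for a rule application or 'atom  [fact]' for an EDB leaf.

cover(j,d)  [via R1]
  cover(j,h)  [via R1]
    cover(j,g)  [via R0]
      cites(j,g)  [fact]
    cites(g,h)  [fact]
  cites(h,d)  [fact]

round 1: derive cover(c,i) via R0 from cites(c,i)
round 1: derive cover(d,e) via R0 from cites(d,e)
round 1: derive cover(e,e) via R0 from cites(e,e)
round 1: derive cover(g,c) via R0 from cites(g,c)
round 1: derive cover(g,e) via R0 from cites(g,e)
round 1: derive cover(g,h) via R0 from cites(g,h)
round 1: derive cover(g,j) via R0 from cites(g,j)
round 1: derive cover(h,d) via R0 from cites(h,d)
round 1: derive cover(h,g) via R0 from cites(h,g)
round 1: derive cover(i,b) via R0 from cites(i,b)
round 1: derive cover(i,g) via R0 from cites(i,g)
round 1: derive cover(i,j) via R0 from cites(i,j)
round 1: derive cover(j,b) via R0 from cites(j,b)
round 1: derive cover(j,g) via R0 from cites(j,g)
round 1: derive cover(j,i) via R0 from cites(j,i)
round 2: derive cover(c,b) via R1 from cover(c,i), cites(i,b)
round 2: derive cover(c,g) via R1 from cover(c,i), cites(i,g)
round 2: derive cover(c,j) via R1 from cover(c,i), cites(i,j)
round 2: derive cover(g,b) via R1 from cover(g,j), cites(j,b)
round 2: derive cover(g,d) via R1 from cover(g,h), cites(h,d)
round 2: derive cover(g,g) via R1 from cover(g,h), cites(h,g)
round 2: derive cover(g,i) via R1 from cover(g,c), cites(c,i)
round 2: derive cover(h,c) via R1 from cover(h,g), cites(g,c)
round 2: derive cover(h,e) via R1 from cover(h,d), cites(d,e)
round 2: derive cover(h,h) via R1 from cover(h,g), cites(g,h)
round 2: derive cover(h,j) via R1 from cover(h,g), cites(g,j)
round 2: derive cover(i,c) via R1 from cover(i,g), cites(g,c)
round 2: derive cover(i,e) via R1 from cover(i,g), cites(g,e)
round 2: derive cover(i,h) via R1 from cover(i,g), cites(g,h)
round 2: derive cover(i,i) via R1 from cover(i,j), cites(j,i)
round 2: derive cover(j,c) via R1 from cover(j,g), cites(g,c)
round 2: derive cover(j,e) via R1 from cover(j,g), cites(g,e)
round 2: derive cover(j,h) via R1 from cover(j,g), cites(g,h)
round 2: derive cover(j,j) via R1 from cover(j,g), cites(g,j)
round 3: derive cover(c,c) via R1 from cover(c,g), cites(g,c)
round 3: derive cover(c,e) via R1 from cover(c,g), cites(g,e)
round 3: derive cover(c,h) via R1 from cover(c,g), cites(g,h)
round 3: derive cover(h,b) via R1 from cover(h,j), cites(j,b)
round 3: derive cover(h,i) via R1 from cover(h,c), cites(c,i)
round 3: derive cover(i,d) via R1 from cover(i,h), cites(h,d)
round 3: derive cover(j,d) via R1 from cover(j,h), cites(h,d)
round 4: derive cover(c,d) via R1 from cover(c,h), cites(h,d)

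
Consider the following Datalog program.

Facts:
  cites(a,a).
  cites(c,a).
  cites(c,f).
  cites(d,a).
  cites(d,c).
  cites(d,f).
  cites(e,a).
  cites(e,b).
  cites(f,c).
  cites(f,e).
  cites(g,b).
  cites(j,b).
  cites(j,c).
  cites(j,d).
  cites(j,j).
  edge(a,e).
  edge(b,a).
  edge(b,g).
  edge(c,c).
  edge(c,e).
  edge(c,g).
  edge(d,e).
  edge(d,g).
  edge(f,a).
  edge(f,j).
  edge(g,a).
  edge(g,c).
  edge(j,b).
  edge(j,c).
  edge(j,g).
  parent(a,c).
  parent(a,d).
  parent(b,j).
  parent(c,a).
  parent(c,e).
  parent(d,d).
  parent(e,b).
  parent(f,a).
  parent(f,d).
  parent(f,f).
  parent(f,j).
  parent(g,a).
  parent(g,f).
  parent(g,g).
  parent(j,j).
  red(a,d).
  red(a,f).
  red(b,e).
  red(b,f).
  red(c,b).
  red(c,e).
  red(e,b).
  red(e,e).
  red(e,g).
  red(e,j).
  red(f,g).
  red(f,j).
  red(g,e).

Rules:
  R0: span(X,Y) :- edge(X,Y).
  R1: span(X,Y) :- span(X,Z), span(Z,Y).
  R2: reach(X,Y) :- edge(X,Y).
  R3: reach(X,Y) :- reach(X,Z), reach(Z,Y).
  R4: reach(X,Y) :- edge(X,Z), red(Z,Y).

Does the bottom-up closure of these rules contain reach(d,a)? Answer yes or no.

round 1: derive reach(a,e) via R2 from edge(a,e)
round 1: derive reach(b,a) via R2 from edge(b,a)
round 1: derive reach(b,g) via R2 from edge(b,g)
round 1: derive reach(c,c) via R2 from edge(c,c)
round 1: derive reach(c,e) via R2 from edge(c,e)
round 1: derive reach(c,g) via R2 from edge(c,g)
round 1: derive reach(d,e) via R2 from edge(d,e)
round 1: derive reach(d,g) via R2 from edge(d,g)
round 1: derive reach(f,a) via R2 from edge(f,a)
round 1: derive reach(f,j) via R2 from edge(f,j)
round 1: derive reach(g,a) via R2 from edge(g,a)
round 1: derive reach(g,c) via R2 from edge(g,c)
round 1: derive reach(j,b) via R2 from edge(j,b)
round 1: derive reach(j,c) via R2 from edge(j,c)
round 1: derive reach(j,g) via R2 from edge(j,g)
round 1: derive reach(a,b) via R4 from edge(a,e), red(e,b)
round 1: derive reach(a,g) via R4 from edge(a,e), red(e,g)
round 1: derive reach(a,j) via R4 from edge(a,e), red(e,j)
round 1: derive reach(b,d) via R4 from edge(b,a), red(a,d)
round 1: derive reach(b,e) via R4 from edge(b,g), red(g,e)
round 1: derive reach(b,f) via R4 from edge(b,a), red(a,f)
round 1: derive reach(c,b) via R4 from edge(c,c), red(c,b)
round 1: derive reach(c,j) via R4 from edge(c,e), red(e,j)
round 1: derive reach(d,b) via R4 from edge(d,e), red(e,b)
round 1: derive reach(d,j) via R4 from edge(d,e), red(e,j)
round 1: derive reach(f,d) via R4 from edge(f,a), red(a,d)
round 1: derive reach(f,f) via R4 from edge(f,a), red(a,f)
round 1: derive reach(g,b) via R4 from edge(g,c), red(c,b)
round 1: derive reach(g,d) via R4 from edge(g,a), red(a,d)
round 1: derive reach(g,e) via R4 from edge(g,c), red(c,e)
round 1: derive reach(g,f) via R4 from edge(g,a), red(a,f)
round 1: derive reach(j,e) via R4 from edge(j,b), red(b,e)
round 1: derive reach(j,f) via R4 from edge(j,b), red(b,f)
round 2: derive reach(a,a) via R3 from reach(a,b), reach(b,a)
round 2: derive reach(a,c) via R3 from reach(a,g), reach(g,c)
round 2: derive reach(a,d) via R3 from reach(a,b), reach(b,d)
round 2: derive reach(a,f) via R3 from reach(a,b), reach(b,f)
round 2: derive reach(b,b) via R3 from reach(b,a), reach(a,b)
round 2: derive reach(b,c) via R3 from reach(b,g), reach(g,c)
round 2: derive reach(b,j) via R3 from reach(b,a), reach(a,j)
round 2: derive reach(c,a) via R3 from reach(c,b), reach(b,a)
round 2: derive reach(c,d) via R3 from reach(c,b), reach(b,d)
round 2: derive reach(c,f) via R3 from reach(c,b), reach(b,f)
round 2: derive reach(d,a) via R3 from reach(d,b), reach(b,a)
round 2: derive reach(d,c) via R3 from reach(d,g), reach(g,c)
round 2: derive reach(d,d) via R3 from reach(d,b), reach(b,d)
round 2: derive reach(d,f) via R3 from reach(d,b), reach(b,f)
round 2: derive reach(f,b) via R3 from reach(f,a), reach(a,b)
round 2: derive reach(f,c) via R3 from reach(f,j), reach(j,c)
round 2: derive reach(f,e) via R3 from reach(f,a), reach(a,e)
round 2: derive reach(f,g) via R3 from reach(f,a), reach(a,g)
round 2: derive reach(g,g) via R3 from reach(g,a), reach(a,g)
round 2: derive reach(g,j) via R3 from reach(g,a), reach(a,j)
round 2: derive reach(j,a) via R3 from reach(j,b), reach(b,a)
round 2: derive reach(j,d) via R3 from reach(j,b), reach(b,d)
round 2: derive reach(j,j) via R3 from reach(j,c), reach(c,j)

yes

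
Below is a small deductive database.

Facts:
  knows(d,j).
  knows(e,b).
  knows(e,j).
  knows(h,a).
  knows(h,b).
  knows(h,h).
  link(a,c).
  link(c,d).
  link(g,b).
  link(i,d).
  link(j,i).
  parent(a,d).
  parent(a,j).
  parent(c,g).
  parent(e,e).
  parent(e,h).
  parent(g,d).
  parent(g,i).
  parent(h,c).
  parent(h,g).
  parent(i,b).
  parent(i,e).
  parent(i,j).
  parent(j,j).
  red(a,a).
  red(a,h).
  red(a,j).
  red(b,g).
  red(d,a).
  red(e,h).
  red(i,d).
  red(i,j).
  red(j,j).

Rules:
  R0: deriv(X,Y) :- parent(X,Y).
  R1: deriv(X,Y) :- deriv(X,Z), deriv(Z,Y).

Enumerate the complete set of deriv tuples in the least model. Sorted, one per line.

round 1: derive deriv(a,d) via R0 from parent(a,d)
round 1: derive deriv(a,j) via R0 from parent(a,j)
round 1: derive deriv(c,g) via R0 from parent(c,g)
round 1: derive deriv(e,e) via R0 from parent(e,e)
round 1: derive deriv(e,h) via R0 from parent(e,h)
round 1: derive deriv(g,d) via R0 from parent(g,d)
round 1: derive deriv(g,i) via R0 from parent(g,i)
round 1: derive deriv(h,c) via R0 from parent(h,c)
round 1: derive deriv(h,g) via R0 from parent(h,g)
round 1: derive deriv(i,b) via R0 from parent(i,b)
round 1: derive deriv(i,e) via R0 from parent(i,e)
round 1: derive deriv(i,j) via R0 from parent(i,j)
round 1: derive deriv(j,j) via R0 from parent(j,j)
round 2: derive deriv(c,d) via R1 from deriv(c,g), deriv(g,d)
round 2: derive deriv(c,i) via R1 from deriv(c,g), deriv(g,i)
round 2: derive deriv(e,c) via R1 from deriv(e,h), deriv(h,c)
round 2: derive deriv(e,g) via R1 from deriv(e,h), deriv(h,g)
round 2: derive deriv(g,b) via R1 from deriv(g,i), deriv(i,b)
round 2: derive deriv(g,e) via R1 from deriv(g,i), deriv(i,e)
round 2: derive deriv(g,j) via R1 from deriv(g,i), deriv(i,j)
round 2: derive deriv(h,d) via R1 from deriv(h,g), deriv(g,d)
round 2: derive deriv(h,i) via R1 from deriv(h,g), deriv(g,i)
round 2: derive deriv(i,h) via R1 from deriv(i,e), deriv(e,h)
round 3: derive deriv(c,b) via R1 from deriv(c,g), deriv(g,b)
round 3: derive deriv(c,e) via R1 from deriv(c,g), deriv(g,e)
round 3: derive deriv(c,h) via R1 from deriv(c,i), deriv(i,h)
round 3: derive deriv(c,j) via R1 from deriv(c,g), deriv(g,j)
round 3: derive deriv(e,b) via R1 from deriv(e,g), deriv(g,b)
round 3: derive deriv(e,d) via R1 from deriv(e,c), deriv(c,d)
round 3: derive deriv(e,i) via R1 from deriv(e,c), deriv(c,i)
round 3: derive deriv(e,j) via R1 from deriv(e,g), deriv(g,j)
round 3: derive deriv(g,c) via R1 from deriv(g,e), deriv(e,c)
round 3: derive deriv(g,g) via R1 from deriv(g,e), deriv(e,g)
round 3: derive deriv(g,h) via R1 from deriv(g,e), deriv(e,h)
round 3: derive deriv(h,b) via R1 from deriv(h,g), deriv(g,b)
round 3: derive deriv(h,e) via R1 from deriv(h,g), deriv(g,e)
round 3: derive deriv(h,h) via R1 from deriv(h,i), deriv(i,h)
round 3: derive deriv(h,j) via R1 from deriv(h,g), deriv(g,j)
round 3: derive deriv(i,c) via R1 from deriv(i,e), deriv(e,c)
round 3: derive deriv(i,d) via R1 from deriv(i,h), deriv(h,d)
round 3: derive deriv(i,g) via R1 from deriv(i,e), deriv(e,g)
round 3: derive deriv(i,i) via R1 from deriv(i,h), deriv(h,i)
round 4: derive deriv(c,c) via R1 from deriv(c,e), deriv(e,c)

deriv(a,d)
deriv(a,j)
deriv(c,b)
deriv(c,c)
deriv(c,d)
deriv(c,e)
deriv(c,g)
deriv(c,h)
deriv(c,i)
deriv(c,j)
deriv(e,b)
deriv(e,c)
deriv(e,d)
deriv(e,e)
deriv(e,g)
deriv(e,h)
deriv(e,i)
deriv(e,j)
deriv(g,b)
deriv(g,c)
deriv(g,d)
deriv(g,e)
deriv(g,g)
deriv(g,h)
deriv(g,i)
deriv(g,j)
deriv(h,b)
deriv(h,c)
deriv(h,d)
deriv(h,e)
deriv(h,g)
deriv(h,h)
deriv(h,i)
deriv(h,j)
deriv(i,b)
deriv(i,c)
deriv(i,d)
deriv(i,e)
deriv(i,g)
deriv(i,h)
deriv(i,i)
deriv(i,j)
deriv(j,j)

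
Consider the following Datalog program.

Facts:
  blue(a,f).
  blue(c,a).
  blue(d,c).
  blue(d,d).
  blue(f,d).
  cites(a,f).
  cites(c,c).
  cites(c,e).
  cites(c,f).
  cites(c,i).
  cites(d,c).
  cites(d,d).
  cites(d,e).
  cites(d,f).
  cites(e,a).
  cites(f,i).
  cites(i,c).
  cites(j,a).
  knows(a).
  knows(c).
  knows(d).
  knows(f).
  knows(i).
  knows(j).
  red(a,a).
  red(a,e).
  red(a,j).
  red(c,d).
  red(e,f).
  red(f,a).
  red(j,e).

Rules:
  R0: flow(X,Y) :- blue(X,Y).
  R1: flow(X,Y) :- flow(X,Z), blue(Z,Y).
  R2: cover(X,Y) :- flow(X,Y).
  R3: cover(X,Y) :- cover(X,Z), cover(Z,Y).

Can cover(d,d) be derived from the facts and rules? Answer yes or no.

yes

round 1: derive flow(a,f) via R0 from blue(a,f)
round 1: derive flow(c,a) via R0 from blue(c,a)
round 1: derive flow(d,c) via R0 from blue(d,c)
round 1: derive flow(d,d) via R0 from blue(d,d)
round 1: derive flow(f,d) via R0 from blue(f,d)
round 2: derive flow(a,d) via R1 from flow(a,f), blue(f,d)
round 2: derive flow(c,f) via R1 from flow(c,a), blue(a,f)
round 2: derive flow(d,a) via R1 from flow(d,c), blue(c,a)
round 2: derive flow(f,c) via R1 from flow(f,d), blue(d,c)
round 2: derive cover(a,f) via R2 from flow(a,f)
round 2: derive cover(c,a) via R2 from flow(c,a)
round 2: derive cover(d,c) via R2 from flow(d,c)
round 2: derive cover(d,d) via R2 from flow(d,d)
round 2: derive cover(f,d) via R2 from flow(f,d)
round 3: derive flow(a,c) via R1 from flow(a,d), blue(d,c)
round 3: derive flow(c,d) via R1 from flow(c,f), blue(f,d)
round 3: derive flow(d,f) via R1 from flow(d,a), blue(a,f)
round 3: derive flow(f,a) via R1 from flow(f,c), blue(c,a)
round 3: derive cover(a,d) via R2 from flow(a,d)
round 3: derive cover(c,f) via R2 from flow(c,f)
round 3: derive cover(d,a) via R2 from flow(d,a)
round 3: derive cover(f,c) via R2 from flow(f,c)
round 4: derive flow(a,a) via R1 from flow(a,c), blue(c,a)
round 4: derive flow(c,c) via R1 from flow(c,d), blue(d,c)
round 4: derive flow(f,f) via R1 from flow(f,a), blue(a,f)
round 4: derive cover(a,c) via R2 from flow(a,c)
round 4: derive cover(c,d) via R2 from flow(c,d)
round 4: derive cover(d,f) via R2 from flow(d,f)
round 4: derive cover(f,a) via R2 from flow(f,a)
round 4: derive cover(a,a) via R3 from cover(a,d), cover(d,a)
round 4: derive cover(c,c) via R3 from cover(c,f), cover(f,c)
round 4: derive cover(f,f) via R3 from cover(f,c), cover(c,f)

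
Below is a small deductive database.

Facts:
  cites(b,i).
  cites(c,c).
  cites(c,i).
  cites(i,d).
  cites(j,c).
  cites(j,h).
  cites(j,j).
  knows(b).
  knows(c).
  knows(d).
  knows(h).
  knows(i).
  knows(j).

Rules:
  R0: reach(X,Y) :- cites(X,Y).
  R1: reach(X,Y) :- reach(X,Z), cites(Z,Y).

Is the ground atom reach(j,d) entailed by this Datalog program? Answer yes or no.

round 1: derive reach(b,i) via R0 from cites(b,i)
round 1: derive reach(c,c) via R0 from cites(c,c)
round 1: derive reach(c,i) via R0 from cites(c,i)
round 1: derive reach(i,d) via R0 from cites(i,d)
round 1: derive reach(j,c) via R0 from cites(j,c)
round 1: derive reach(j,h) via R0 from cites(j,h)
round 1: derive reach(j,j) via R0 from cites(j,j)
round 2: derive reach(b,d) via R1 from reach(b,i), cites(i,d)
round 2: derive reach(c,d) via R1 from reach(c,i), cites(i,d)
round 2: derive reach(j,i) via R1 from reach(j,c), cites(c,i)
round 3: derive reach(j,d) via R1 from reach(j,i), cites(i,d)

yes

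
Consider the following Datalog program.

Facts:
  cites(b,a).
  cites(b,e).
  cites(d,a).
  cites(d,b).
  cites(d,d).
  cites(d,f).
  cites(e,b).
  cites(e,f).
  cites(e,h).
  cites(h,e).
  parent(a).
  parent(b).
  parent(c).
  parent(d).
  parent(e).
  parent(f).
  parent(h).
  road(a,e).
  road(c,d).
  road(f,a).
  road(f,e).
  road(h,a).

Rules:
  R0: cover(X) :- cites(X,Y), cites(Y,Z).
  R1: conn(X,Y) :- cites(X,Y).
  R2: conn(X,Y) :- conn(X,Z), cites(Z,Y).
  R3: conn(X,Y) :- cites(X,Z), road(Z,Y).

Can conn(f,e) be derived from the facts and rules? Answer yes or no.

round 1: derive conn(b,a) via R1 from cites(b,a)
round 1: derive conn(b,e) via R1 from cites(b,e)
round 1: derive conn(d,a) via R1 from cites(d,a)
round 1: derive conn(d,b) via R1 from cites(d,b)
round 1: derive conn(d,d) via R1 from cites(d,d)
round 1: derive conn(d,f) via R1 from cites(d,f)
round 1: derive conn(e,b) via R1 from cites(e,b)
round 1: derive conn(e,f) via R1 from cites(e,f)
round 1: derive conn(e,h) via R1 from cites(e,h)
round 1: derive conn(h,e) via R1 from cites(h,e)
round 1: derive conn(d,e) via R3 from cites(d,a), road(a,e)
round 1: derive conn(e,a) via R3 from cites(e,f), road(f,a)
round 1: derive conn(e,e) via R3 from cites(e,f), road(f,e)
round 2: derive conn(b,b) via R2 from conn(b,e), cites(e,b)
round 2: derive conn(b,f) via R2 from conn(b,e), cites(e,f)
round 2: derive conn(b,h) via R2 from conn(b,e), cites(e,h)
round 2: derive conn(d,h) via R2 from conn(d,e), cites(e,h)
round 2: derive conn(h,b) via R2 from conn(h,e), cites(e,b)
round 2: derive conn(h,f) via R2 from conn(h,e), cites(e,f)
round 2: derive conn(h,h) via R2 from conn(h,e), cites(e,h)
round 3: derive conn(h,a) via R2 from conn(h,b), cites(b,a)

no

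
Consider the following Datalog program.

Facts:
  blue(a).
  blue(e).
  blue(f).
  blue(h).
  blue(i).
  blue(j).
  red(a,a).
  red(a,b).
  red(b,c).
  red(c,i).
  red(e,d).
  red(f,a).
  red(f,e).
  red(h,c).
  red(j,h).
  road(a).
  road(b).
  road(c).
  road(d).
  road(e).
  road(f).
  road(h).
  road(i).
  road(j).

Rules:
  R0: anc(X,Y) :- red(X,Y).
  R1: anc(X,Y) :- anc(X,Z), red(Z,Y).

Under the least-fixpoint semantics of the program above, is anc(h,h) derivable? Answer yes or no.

no

round 1: derive anc(a,a) via R0 from red(a,a)
round 1: derive anc(a,b) via R0 from red(a,b)
round 1: derive anc(b,c) via R0 from red(b,c)
round 1: derive anc(c,i) via R0 from red(c,i)
round 1: derive anc(e,d) via R0 from red(e,d)
round 1: derive anc(f,a) via R0 from red(f,a)
round 1: derive anc(f,e) via R0 from red(f,e)
round 1: derive anc(h,c) via R0 from red(h,c)
round 1: derive anc(j,h) via R0 from red(j,h)
round 2: derive anc(a,c) via R1 from anc(a,b), red(b,c)
round 2: derive anc(b,i) via R1 from anc(b,c), red(c,i)
round 2: derive anc(f,b) via R1 from anc(f,a), red(a,b)
round 2: derive anc(f,d) via R1 from anc(f,e), red(e,d)
round 2: derive anc(h,i) via R1 from anc(h,c), red(c,i)
round 2: derive anc(j,c) via R1 from anc(j,h), red(h,c)
round 3: derive anc(a,i) via R1 from anc(a,c), red(c,i)
round 3: derive anc(f,c) via R1 from anc(f,b), red(b,c)
round 3: derive anc(j,i) via R1 from anc(j,c), red(c,i)
round 4: derive anc(f,i) via R1 from anc(f,c), red(c,i)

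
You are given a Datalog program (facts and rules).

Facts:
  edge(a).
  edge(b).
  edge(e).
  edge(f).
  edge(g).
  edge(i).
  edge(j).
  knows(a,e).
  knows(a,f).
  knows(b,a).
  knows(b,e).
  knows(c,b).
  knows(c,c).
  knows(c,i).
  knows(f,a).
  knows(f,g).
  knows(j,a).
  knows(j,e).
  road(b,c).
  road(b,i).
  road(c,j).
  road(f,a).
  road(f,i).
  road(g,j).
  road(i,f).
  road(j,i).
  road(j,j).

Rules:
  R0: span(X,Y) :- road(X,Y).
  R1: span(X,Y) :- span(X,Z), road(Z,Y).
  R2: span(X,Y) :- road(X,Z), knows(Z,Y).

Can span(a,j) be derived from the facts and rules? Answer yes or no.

no

round 1: derive span(b,c) via R0 from road(b,c)
round 1: derive span(b,i) via R0 from road(b,i)
round 1: derive span(c,j) via R0 from road(c,j)
round 1: derive span(f,a) via R0 from road(f,a)
round 1: derive span(f,i) via R0 from road(f,i)
round 1: derive span(g,j) via R0 from road(g,j)
round 1: derive span(i,f) via R0 from road(i,f)
round 1: derive span(j,i) via R0 from road(j,i)
round 1: derive span(j,j) via R0 from road(j,j)
round 1: derive span(b,b) via R2 from road(b,c), knows(c,b)
round 1: derive span(c,a) via R2 from road(c,j), knows(j,a)
round 1: derive span(c,e) via R2 from road(c,j), knows(j,e)
round 1: derive span(f,e) via R2 from road(f,a), knows(a,e)
round 1: derive span(f,f) via R2 from road(f,a), knows(a,f)
round 1: derive span(g,a) via R2 from road(g,j), knows(j,a)
round 1: derive span(g,e) via R2 from road(g,j), knows(j,e)
round 1: derive span(i,a) via R2 from road(i,f), knows(f,a)
round 1: derive span(i,g) via R2 from road(i,f), knows(f,g)
round 1: derive span(j,a) via R2 from road(j,j), knows(j,a)
round 1: derive span(j,e) via R2 from road(j,j), knows(j,e)
round 2: derive span(b,f) via R1 from span(b,i), road(i,f)
round 2: derive span(b,j) via R1 from span(b,c), road(c,j)
round 2: derive span(c,i) via R1 from span(c,j), road(j,i)
round 2: derive span(g,i) via R1 from span(g,j), road(j,i)
round 2: derive span(i,i) via R1 from span(i,f), road(f,i)
round 2: derive span(i,j) via R1 from span(i,g), road(g,j)
round 2: derive span(j,f) via R1 from span(j,i), road(i,f)
round 3: derive span(b,a) via R1 from span(b,f), road(f,a)
round 3: derive span(c,f) via R1 from span(c,i), road(i,f)
round 3: derive span(g,f) via R1 from span(g,i), road(i,f)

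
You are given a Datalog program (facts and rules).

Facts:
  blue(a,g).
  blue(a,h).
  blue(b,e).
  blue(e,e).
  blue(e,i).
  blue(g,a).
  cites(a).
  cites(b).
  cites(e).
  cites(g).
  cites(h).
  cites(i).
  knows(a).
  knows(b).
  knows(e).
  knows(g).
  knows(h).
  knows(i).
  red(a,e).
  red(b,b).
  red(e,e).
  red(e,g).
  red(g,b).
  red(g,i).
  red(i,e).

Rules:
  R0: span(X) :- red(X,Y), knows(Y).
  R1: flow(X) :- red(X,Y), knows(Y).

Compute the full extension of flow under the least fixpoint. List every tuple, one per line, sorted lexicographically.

flow(a)
flow(b)
flow(e)
flow(g)
flow(i)

round 1: derive flow(a) via R1 from red(a,e), knows(e)
round 1: derive flow(b) via R1 from red(b,b), knows(b)
round 1: derive flow(e) via R1 from red(e,e), knows(e)
round 1: derive flow(g) via R1 from red(g,b), knows(b)
round 1: derive flow(i) via R1 from red(i,e), knows(e)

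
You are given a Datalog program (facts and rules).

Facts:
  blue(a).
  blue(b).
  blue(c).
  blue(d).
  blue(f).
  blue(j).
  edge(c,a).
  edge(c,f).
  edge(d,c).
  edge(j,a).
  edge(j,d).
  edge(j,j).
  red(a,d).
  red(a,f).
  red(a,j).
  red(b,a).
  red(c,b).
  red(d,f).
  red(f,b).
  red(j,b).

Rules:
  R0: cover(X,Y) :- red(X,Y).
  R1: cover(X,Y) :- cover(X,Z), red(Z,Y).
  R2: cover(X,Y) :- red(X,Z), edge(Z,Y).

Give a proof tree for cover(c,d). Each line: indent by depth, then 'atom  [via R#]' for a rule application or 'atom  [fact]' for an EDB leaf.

cover(c,d)  [via R1]
  cover(c,a)  [via R1]
    cover(c,b)  [via R0]
      red(c,b)  [fact]
    red(b,a)  [fact]
  red(a,d)  [fact]

round 1: derive cover(a,d) via R0 from red(a,d)
round 1: derive cover(a,f) via R0 from red(a,f)
round 1: derive cover(a,j) via R0 from red(a,j)
round 1: derive cover(b,a) via R0 from red(b,a)
round 1: derive cover(c,b) via R0 from red(c,b)
round 1: derive cover(d,f) via R0 from red(d,f)
round 1: derive cover(f,b) via R0 from red(f,b)
round 1: derive cover(j,b) via R0 from red(j,b)
round 1: derive cover(a,a) via R2 from red(a,j), edge(j,a)
round 1: derive cover(a,c) via R2 from red(a,d), edge(d,c)
round 2: derive cover(a,b) via R1 from cover(a,c), red(c,b)
round 2: derive cover(b,d) via R1 from cover(b,a), red(a,d)
round 2: derive cover(b,f) via R1 from cover(b,a), red(a,f)
round 2: derive cover(b,j) via R1 from cover(b,a), red(a,j)
round 2: derive cover(c,a) via R1 from cover(c,b), red(b,a)
round 2: derive cover(d,b) via R1 from cover(d,f), red(f,b)
round 2: derive cover(f,a) via R1 from cover(f,b), red(b,a)
round 2: derive cover(j,a) via R1 from cover(j,b), red(b,a)
round 3: derive cover(b,b) via R1 from cover(b,f), red(f,b)
round 3: derive cover(c,d) via R1 from cover(c,a), red(a,d)
round 3: derive cover(c,f) via R1 from cover(c,a), red(a,f)
round 3: derive cover(c,j) via R1 from cover(c,a), red(a,j)
round 3: derive cover(d,a) via R1 from cover(d,b), red(b,a)
round 3: derive cover(f,d) via R1 from cover(f,a), red(a,d)
round 3: derive cover(f,f) via R1 from cover(f,a), red(a,f)
round 3: derive cover(f,j) via R1 from cover(f,a), red(a,j)
round 3: derive cover(j,d) via R1 from cover(j,a), red(a,d)
round 3: derive cover(j,f) via R1 from cover(j,a), red(a,f)
round 3: derive cover(j,j) via R1 from cover(j,a), red(a,j)
round 4: derive cover(d,d) via R1 from cover(d,a), red(a,d)
round 4: derive cover(d,j) via R1 from cover(d,a), red(a,j)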